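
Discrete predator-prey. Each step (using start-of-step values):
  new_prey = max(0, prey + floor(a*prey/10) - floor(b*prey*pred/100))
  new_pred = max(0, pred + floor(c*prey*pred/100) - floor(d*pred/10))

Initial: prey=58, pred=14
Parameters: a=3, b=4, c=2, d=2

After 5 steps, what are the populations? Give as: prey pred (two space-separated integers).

Step 1: prey: 58+17-32=43; pred: 14+16-2=28
Step 2: prey: 43+12-48=7; pred: 28+24-5=47
Step 3: prey: 7+2-13=0; pred: 47+6-9=44
Step 4: prey: 0+0-0=0; pred: 44+0-8=36
Step 5: prey: 0+0-0=0; pred: 36+0-7=29

Answer: 0 29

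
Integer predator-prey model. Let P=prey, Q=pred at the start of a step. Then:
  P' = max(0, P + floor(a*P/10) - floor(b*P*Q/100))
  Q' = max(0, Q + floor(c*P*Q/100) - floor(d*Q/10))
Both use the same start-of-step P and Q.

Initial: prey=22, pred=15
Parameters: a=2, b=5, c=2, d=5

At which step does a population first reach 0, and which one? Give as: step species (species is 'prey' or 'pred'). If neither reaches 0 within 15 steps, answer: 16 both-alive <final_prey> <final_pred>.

Answer: 16 both-alive 3 1

Derivation:
Step 1: prey: 22+4-16=10; pred: 15+6-7=14
Step 2: prey: 10+2-7=5; pred: 14+2-7=9
Step 3: prey: 5+1-2=4; pred: 9+0-4=5
Step 4: prey: 4+0-1=3; pred: 5+0-2=3
Step 5: prey: 3+0-0=3; pred: 3+0-1=2
Step 6: prey: 3+0-0=3; pred: 2+0-1=1
Step 7: prey: 3+0-0=3; pred: 1+0-0=1
Steps 8-15: state stable at prey=3, pred=1 (no change)
No extinction within 15 steps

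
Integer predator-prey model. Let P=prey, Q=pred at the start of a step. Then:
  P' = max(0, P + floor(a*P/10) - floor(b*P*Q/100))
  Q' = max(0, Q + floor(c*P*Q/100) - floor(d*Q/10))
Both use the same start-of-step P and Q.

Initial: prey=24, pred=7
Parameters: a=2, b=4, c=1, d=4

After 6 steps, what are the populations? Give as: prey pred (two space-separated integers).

Answer: 27 2

Derivation:
Step 1: prey: 24+4-6=22; pred: 7+1-2=6
Step 2: prey: 22+4-5=21; pred: 6+1-2=5
Step 3: prey: 21+4-4=21; pred: 5+1-2=4
Step 4: prey: 21+4-3=22; pred: 4+0-1=3
Step 5: prey: 22+4-2=24; pred: 3+0-1=2
Step 6: prey: 24+4-1=27; pred: 2+0-0=2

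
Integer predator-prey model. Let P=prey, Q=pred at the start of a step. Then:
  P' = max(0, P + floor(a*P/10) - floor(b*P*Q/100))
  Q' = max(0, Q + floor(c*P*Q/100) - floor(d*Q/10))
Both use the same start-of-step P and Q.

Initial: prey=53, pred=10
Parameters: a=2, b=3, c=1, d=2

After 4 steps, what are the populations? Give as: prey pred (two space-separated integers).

Step 1: prey: 53+10-15=48; pred: 10+5-2=13
Step 2: prey: 48+9-18=39; pred: 13+6-2=17
Step 3: prey: 39+7-19=27; pred: 17+6-3=20
Step 4: prey: 27+5-16=16; pred: 20+5-4=21

Answer: 16 21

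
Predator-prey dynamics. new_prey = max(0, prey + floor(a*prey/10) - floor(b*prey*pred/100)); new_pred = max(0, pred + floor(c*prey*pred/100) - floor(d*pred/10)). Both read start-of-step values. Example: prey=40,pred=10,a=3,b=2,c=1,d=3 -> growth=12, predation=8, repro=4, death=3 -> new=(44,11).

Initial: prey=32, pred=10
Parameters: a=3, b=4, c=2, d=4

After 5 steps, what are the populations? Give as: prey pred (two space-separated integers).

Step 1: prey: 32+9-12=29; pred: 10+6-4=12
Step 2: prey: 29+8-13=24; pred: 12+6-4=14
Step 3: prey: 24+7-13=18; pred: 14+6-5=15
Step 4: prey: 18+5-10=13; pred: 15+5-6=14
Step 5: prey: 13+3-7=9; pred: 14+3-5=12

Answer: 9 12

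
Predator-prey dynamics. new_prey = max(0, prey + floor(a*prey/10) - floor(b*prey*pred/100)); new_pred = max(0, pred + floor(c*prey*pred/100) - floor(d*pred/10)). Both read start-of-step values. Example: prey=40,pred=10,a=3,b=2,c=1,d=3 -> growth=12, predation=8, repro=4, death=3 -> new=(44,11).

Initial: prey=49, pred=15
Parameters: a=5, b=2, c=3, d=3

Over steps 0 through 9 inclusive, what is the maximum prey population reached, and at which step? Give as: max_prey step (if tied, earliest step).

Step 1: prey: 49+24-14=59; pred: 15+22-4=33
Step 2: prey: 59+29-38=50; pred: 33+58-9=82
Step 3: prey: 50+25-82=0; pred: 82+123-24=181
Step 4: prey: 0+0-0=0; pred: 181+0-54=127
Step 5: prey: 0+0-0=0; pred: 127+0-38=89
Step 6: prey: 0+0-0=0; pred: 89+0-26=63
Step 7: prey: 0+0-0=0; pred: 63+0-18=45
Step 8: prey: 0+0-0=0; pred: 45+0-13=32
Step 9: prey: 0+0-0=0; pred: 32+0-9=23
Max prey = 59 at step 1

Answer: 59 1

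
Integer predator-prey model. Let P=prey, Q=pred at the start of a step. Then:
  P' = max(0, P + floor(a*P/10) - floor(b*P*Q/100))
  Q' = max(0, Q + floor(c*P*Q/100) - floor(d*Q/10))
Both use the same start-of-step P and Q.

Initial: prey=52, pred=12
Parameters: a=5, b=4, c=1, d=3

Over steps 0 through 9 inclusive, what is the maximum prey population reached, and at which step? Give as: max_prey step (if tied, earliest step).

Answer: 54 1

Derivation:
Step 1: prey: 52+26-24=54; pred: 12+6-3=15
Step 2: prey: 54+27-32=49; pred: 15+8-4=19
Step 3: prey: 49+24-37=36; pred: 19+9-5=23
Step 4: prey: 36+18-33=21; pred: 23+8-6=25
Step 5: prey: 21+10-21=10; pred: 25+5-7=23
Step 6: prey: 10+5-9=6; pred: 23+2-6=19
Step 7: prey: 6+3-4=5; pred: 19+1-5=15
Step 8: prey: 5+2-3=4; pred: 15+0-4=11
Step 9: prey: 4+2-1=5; pred: 11+0-3=8
Max prey = 54 at step 1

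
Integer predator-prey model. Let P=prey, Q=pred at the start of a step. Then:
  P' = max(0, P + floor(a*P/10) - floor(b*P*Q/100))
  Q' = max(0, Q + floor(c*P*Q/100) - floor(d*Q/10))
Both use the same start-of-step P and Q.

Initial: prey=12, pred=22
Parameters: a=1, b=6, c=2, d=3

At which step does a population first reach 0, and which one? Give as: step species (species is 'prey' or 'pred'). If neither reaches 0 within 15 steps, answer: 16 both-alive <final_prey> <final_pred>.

Answer: 1 prey

Derivation:
Step 1: prey: 12+1-15=0; pred: 22+5-6=21
First extinction: prey at step 1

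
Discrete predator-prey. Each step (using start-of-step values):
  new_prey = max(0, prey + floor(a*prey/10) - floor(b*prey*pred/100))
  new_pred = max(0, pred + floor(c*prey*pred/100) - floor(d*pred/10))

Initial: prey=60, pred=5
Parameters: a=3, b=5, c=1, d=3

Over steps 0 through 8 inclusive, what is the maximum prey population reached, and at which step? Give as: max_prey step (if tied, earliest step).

Step 1: prey: 60+18-15=63; pred: 5+3-1=7
Step 2: prey: 63+18-22=59; pred: 7+4-2=9
Step 3: prey: 59+17-26=50; pred: 9+5-2=12
Step 4: prey: 50+15-30=35; pred: 12+6-3=15
Step 5: prey: 35+10-26=19; pred: 15+5-4=16
Step 6: prey: 19+5-15=9; pred: 16+3-4=15
Step 7: prey: 9+2-6=5; pred: 15+1-4=12
Step 8: prey: 5+1-3=3; pred: 12+0-3=9
Max prey = 63 at step 1

Answer: 63 1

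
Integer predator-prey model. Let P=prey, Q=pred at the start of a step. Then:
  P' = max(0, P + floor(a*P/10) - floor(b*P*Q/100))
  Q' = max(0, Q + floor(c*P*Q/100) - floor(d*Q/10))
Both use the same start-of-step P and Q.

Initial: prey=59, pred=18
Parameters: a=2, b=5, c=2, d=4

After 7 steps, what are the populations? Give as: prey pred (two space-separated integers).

Answer: 0 3

Derivation:
Step 1: prey: 59+11-53=17; pred: 18+21-7=32
Step 2: prey: 17+3-27=0; pred: 32+10-12=30
Step 3: prey: 0+0-0=0; pred: 30+0-12=18
Step 4: prey: 0+0-0=0; pred: 18+0-7=11
Step 5: prey: 0+0-0=0; pred: 11+0-4=7
Step 6: prey: 0+0-0=0; pred: 7+0-2=5
Step 7: prey: 0+0-0=0; pred: 5+0-2=3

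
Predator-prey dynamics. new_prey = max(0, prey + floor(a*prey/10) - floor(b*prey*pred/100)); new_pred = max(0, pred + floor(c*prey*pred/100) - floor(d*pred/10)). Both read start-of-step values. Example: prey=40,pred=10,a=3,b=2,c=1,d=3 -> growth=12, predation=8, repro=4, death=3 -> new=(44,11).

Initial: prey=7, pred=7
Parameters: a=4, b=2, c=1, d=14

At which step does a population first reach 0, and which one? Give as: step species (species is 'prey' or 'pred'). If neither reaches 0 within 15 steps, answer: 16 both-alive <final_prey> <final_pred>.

Answer: 1 pred

Derivation:
Step 1: prey: 7+2-0=9; pred: 7+0-9=0
First extinction: pred at step 1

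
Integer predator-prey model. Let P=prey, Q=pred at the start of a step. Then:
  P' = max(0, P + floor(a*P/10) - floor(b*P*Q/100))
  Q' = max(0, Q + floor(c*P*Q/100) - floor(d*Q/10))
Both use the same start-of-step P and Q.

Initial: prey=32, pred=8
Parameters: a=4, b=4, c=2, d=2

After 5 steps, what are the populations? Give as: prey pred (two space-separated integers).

Answer: 2 29

Derivation:
Step 1: prey: 32+12-10=34; pred: 8+5-1=12
Step 2: prey: 34+13-16=31; pred: 12+8-2=18
Step 3: prey: 31+12-22=21; pred: 18+11-3=26
Step 4: prey: 21+8-21=8; pred: 26+10-5=31
Step 5: prey: 8+3-9=2; pred: 31+4-6=29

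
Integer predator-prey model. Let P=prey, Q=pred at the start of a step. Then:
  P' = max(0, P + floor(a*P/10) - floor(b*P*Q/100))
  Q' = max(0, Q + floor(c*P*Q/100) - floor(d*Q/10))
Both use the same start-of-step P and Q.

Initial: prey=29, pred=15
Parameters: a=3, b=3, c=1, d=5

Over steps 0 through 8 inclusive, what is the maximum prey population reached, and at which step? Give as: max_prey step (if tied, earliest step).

Answer: 64 8

Derivation:
Step 1: prey: 29+8-13=24; pred: 15+4-7=12
Step 2: prey: 24+7-8=23; pred: 12+2-6=8
Step 3: prey: 23+6-5=24; pred: 8+1-4=5
Step 4: prey: 24+7-3=28; pred: 5+1-2=4
Step 5: prey: 28+8-3=33; pred: 4+1-2=3
Step 6: prey: 33+9-2=40; pred: 3+0-1=2
Step 7: prey: 40+12-2=50; pred: 2+0-1=1
Step 8: prey: 50+15-1=64; pred: 1+0-0=1
Max prey = 64 at step 8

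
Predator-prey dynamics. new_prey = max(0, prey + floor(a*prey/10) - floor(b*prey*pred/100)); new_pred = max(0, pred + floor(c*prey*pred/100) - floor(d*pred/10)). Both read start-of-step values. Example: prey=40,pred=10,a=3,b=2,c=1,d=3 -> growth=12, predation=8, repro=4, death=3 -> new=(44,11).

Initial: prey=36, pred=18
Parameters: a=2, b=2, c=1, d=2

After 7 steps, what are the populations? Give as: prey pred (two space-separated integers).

Answer: 6 17

Derivation:
Step 1: prey: 36+7-12=31; pred: 18+6-3=21
Step 2: prey: 31+6-13=24; pred: 21+6-4=23
Step 3: prey: 24+4-11=17; pred: 23+5-4=24
Step 4: prey: 17+3-8=12; pred: 24+4-4=24
Step 5: prey: 12+2-5=9; pred: 24+2-4=22
Step 6: prey: 9+1-3=7; pred: 22+1-4=19
Step 7: prey: 7+1-2=6; pred: 19+1-3=17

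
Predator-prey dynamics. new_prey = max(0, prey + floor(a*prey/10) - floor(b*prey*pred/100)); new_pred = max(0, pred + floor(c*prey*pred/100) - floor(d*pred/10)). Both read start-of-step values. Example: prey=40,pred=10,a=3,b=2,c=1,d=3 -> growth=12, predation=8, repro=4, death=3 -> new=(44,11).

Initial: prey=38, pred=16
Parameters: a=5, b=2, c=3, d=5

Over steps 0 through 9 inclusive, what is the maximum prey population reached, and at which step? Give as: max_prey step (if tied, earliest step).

Answer: 45 1

Derivation:
Step 1: prey: 38+19-12=45; pred: 16+18-8=26
Step 2: prey: 45+22-23=44; pred: 26+35-13=48
Step 3: prey: 44+22-42=24; pred: 48+63-24=87
Step 4: prey: 24+12-41=0; pred: 87+62-43=106
Step 5: prey: 0+0-0=0; pred: 106+0-53=53
Step 6: prey: 0+0-0=0; pred: 53+0-26=27
Step 7: prey: 0+0-0=0; pred: 27+0-13=14
Step 8: prey: 0+0-0=0; pred: 14+0-7=7
Step 9: prey: 0+0-0=0; pred: 7+0-3=4
Max prey = 45 at step 1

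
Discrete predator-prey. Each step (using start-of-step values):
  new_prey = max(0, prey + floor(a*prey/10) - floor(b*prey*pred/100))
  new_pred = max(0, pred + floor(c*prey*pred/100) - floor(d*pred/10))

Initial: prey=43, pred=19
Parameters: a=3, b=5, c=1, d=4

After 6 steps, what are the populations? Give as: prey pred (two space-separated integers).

Answer: 2 3

Derivation:
Step 1: prey: 43+12-40=15; pred: 19+8-7=20
Step 2: prey: 15+4-15=4; pred: 20+3-8=15
Step 3: prey: 4+1-3=2; pred: 15+0-6=9
Step 4: prey: 2+0-0=2; pred: 9+0-3=6
Step 5: prey: 2+0-0=2; pred: 6+0-2=4
Step 6: prey: 2+0-0=2; pred: 4+0-1=3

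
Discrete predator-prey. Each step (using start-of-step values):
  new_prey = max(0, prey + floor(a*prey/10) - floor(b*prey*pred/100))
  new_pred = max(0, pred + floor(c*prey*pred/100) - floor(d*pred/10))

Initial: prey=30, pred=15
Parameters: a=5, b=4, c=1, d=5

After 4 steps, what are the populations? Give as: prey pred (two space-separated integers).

Step 1: prey: 30+15-18=27; pred: 15+4-7=12
Step 2: prey: 27+13-12=28; pred: 12+3-6=9
Step 3: prey: 28+14-10=32; pred: 9+2-4=7
Step 4: prey: 32+16-8=40; pred: 7+2-3=6

Answer: 40 6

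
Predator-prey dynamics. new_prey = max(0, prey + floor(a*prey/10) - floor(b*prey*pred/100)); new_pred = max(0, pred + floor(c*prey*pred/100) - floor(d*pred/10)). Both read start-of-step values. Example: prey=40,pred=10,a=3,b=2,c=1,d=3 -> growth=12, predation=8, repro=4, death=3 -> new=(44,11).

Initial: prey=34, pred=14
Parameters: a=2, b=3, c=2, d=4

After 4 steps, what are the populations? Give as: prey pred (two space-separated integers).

Answer: 7 14

Derivation:
Step 1: prey: 34+6-14=26; pred: 14+9-5=18
Step 2: prey: 26+5-14=17; pred: 18+9-7=20
Step 3: prey: 17+3-10=10; pred: 20+6-8=18
Step 4: prey: 10+2-5=7; pred: 18+3-7=14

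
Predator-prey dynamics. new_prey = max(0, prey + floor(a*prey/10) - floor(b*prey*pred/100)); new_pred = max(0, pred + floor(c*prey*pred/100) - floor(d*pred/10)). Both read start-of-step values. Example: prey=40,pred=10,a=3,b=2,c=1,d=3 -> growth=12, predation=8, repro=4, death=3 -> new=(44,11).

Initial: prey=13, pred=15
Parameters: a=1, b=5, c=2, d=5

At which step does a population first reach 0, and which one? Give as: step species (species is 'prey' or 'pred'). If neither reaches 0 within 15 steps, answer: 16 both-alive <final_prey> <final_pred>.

Step 1: prey: 13+1-9=5; pred: 15+3-7=11
Step 2: prey: 5+0-2=3; pred: 11+1-5=7
Step 3: prey: 3+0-1=2; pred: 7+0-3=4
Step 4: prey: 2+0-0=2; pred: 4+0-2=2
Step 5: prey: 2+0-0=2; pred: 2+0-1=1
Step 6: prey: 2+0-0=2; pred: 1+0-0=1
Steps 7-15: state stable at prey=2, pred=1 (no change)
No extinction within 15 steps

Answer: 16 both-alive 2 1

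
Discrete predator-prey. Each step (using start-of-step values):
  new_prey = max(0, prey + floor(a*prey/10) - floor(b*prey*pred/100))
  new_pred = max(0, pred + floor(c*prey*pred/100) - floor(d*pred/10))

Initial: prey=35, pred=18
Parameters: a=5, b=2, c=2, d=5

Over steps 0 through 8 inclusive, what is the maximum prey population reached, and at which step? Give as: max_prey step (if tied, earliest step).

Step 1: prey: 35+17-12=40; pred: 18+12-9=21
Step 2: prey: 40+20-16=44; pred: 21+16-10=27
Step 3: prey: 44+22-23=43; pred: 27+23-13=37
Step 4: prey: 43+21-31=33; pred: 37+31-18=50
Step 5: prey: 33+16-33=16; pred: 50+33-25=58
Step 6: prey: 16+8-18=6; pred: 58+18-29=47
Step 7: prey: 6+3-5=4; pred: 47+5-23=29
Step 8: prey: 4+2-2=4; pred: 29+2-14=17
Max prey = 44 at step 2

Answer: 44 2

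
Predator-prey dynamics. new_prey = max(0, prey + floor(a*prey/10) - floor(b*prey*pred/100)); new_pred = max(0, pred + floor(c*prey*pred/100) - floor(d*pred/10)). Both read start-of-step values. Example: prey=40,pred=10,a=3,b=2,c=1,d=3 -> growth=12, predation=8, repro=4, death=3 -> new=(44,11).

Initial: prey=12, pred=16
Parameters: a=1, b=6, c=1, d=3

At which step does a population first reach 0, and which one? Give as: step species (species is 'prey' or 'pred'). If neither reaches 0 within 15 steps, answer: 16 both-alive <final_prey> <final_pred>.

Answer: 16 both-alive 1 3

Derivation:
Step 1: prey: 12+1-11=2; pred: 16+1-4=13
Step 2: prey: 2+0-1=1; pred: 13+0-3=10
Step 3: prey: 1+0-0=1; pred: 10+0-3=7
Step 4: prey: 1+0-0=1; pred: 7+0-2=5
Step 5: prey: 1+0-0=1; pred: 5+0-1=4
Step 6: prey: 1+0-0=1; pred: 4+0-1=3
Step 7: prey: 1+0-0=1; pred: 3+0-0=3
Steps 8-15: state stable at prey=1, pred=3 (no change)
No extinction within 15 steps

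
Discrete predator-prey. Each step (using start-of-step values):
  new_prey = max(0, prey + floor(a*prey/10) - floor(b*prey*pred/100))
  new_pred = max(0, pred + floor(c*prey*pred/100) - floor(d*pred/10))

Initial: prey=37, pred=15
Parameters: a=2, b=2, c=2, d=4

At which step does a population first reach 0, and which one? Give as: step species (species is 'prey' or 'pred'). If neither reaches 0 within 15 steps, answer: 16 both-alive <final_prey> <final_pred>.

Answer: 16 both-alive 14 2

Derivation:
Step 1: prey: 37+7-11=33; pred: 15+11-6=20
Step 2: prey: 33+6-13=26; pred: 20+13-8=25
Step 3: prey: 26+5-13=18; pred: 25+13-10=28
Step 4: prey: 18+3-10=11; pred: 28+10-11=27
Step 5: prey: 11+2-5=8; pred: 27+5-10=22
Step 6: prey: 8+1-3=6; pred: 22+3-8=17
Step 7: prey: 6+1-2=5; pred: 17+2-6=13
Step 8: prey: 5+1-1=5; pred: 13+1-5=9
Step 9: prey: 5+1-0=6; pred: 9+0-3=6
Step 10: prey: 6+1-0=7; pred: 6+0-2=4
Step 11: prey: 7+1-0=8; pred: 4+0-1=3
Step 12: prey: 8+1-0=9; pred: 3+0-1=2
Step 13: prey: 9+1-0=10; pred: 2+0-0=2
Step 14: prey: 10+2-0=12; pred: 2+0-0=2
Step 15: prey: 12+2-0=14; pred: 2+0-0=2
No extinction within 15 steps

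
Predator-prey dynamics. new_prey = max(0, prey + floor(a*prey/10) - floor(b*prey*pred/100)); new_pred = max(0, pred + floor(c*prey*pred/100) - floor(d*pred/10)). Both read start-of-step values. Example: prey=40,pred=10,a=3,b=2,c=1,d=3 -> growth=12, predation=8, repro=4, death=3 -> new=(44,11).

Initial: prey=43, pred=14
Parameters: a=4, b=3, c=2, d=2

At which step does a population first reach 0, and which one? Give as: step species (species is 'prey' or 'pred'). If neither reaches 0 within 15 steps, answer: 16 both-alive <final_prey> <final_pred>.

Answer: 4 prey

Derivation:
Step 1: prey: 43+17-18=42; pred: 14+12-2=24
Step 2: prey: 42+16-30=28; pred: 24+20-4=40
Step 3: prey: 28+11-33=6; pred: 40+22-8=54
Step 4: prey: 6+2-9=0; pred: 54+6-10=50
First extinction: prey at step 4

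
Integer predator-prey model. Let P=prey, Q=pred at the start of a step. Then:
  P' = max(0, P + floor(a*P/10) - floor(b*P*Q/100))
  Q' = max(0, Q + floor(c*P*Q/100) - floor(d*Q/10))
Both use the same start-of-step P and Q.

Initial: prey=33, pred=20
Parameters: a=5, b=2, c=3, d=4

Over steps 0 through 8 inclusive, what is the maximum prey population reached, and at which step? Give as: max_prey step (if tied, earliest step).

Answer: 36 1

Derivation:
Step 1: prey: 33+16-13=36; pred: 20+19-8=31
Step 2: prey: 36+18-22=32; pred: 31+33-12=52
Step 3: prey: 32+16-33=15; pred: 52+49-20=81
Step 4: prey: 15+7-24=0; pred: 81+36-32=85
Step 5: prey: 0+0-0=0; pred: 85+0-34=51
Step 6: prey: 0+0-0=0; pred: 51+0-20=31
Step 7: prey: 0+0-0=0; pred: 31+0-12=19
Step 8: prey: 0+0-0=0; pred: 19+0-7=12
Max prey = 36 at step 1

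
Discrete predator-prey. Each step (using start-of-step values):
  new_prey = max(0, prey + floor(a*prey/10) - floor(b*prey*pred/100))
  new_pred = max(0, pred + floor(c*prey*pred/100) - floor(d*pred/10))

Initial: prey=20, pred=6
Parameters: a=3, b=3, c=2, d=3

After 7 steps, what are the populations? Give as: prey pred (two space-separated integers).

Answer: 16 20

Derivation:
Step 1: prey: 20+6-3=23; pred: 6+2-1=7
Step 2: prey: 23+6-4=25; pred: 7+3-2=8
Step 3: prey: 25+7-6=26; pred: 8+4-2=10
Step 4: prey: 26+7-7=26; pred: 10+5-3=12
Step 5: prey: 26+7-9=24; pred: 12+6-3=15
Step 6: prey: 24+7-10=21; pred: 15+7-4=18
Step 7: prey: 21+6-11=16; pred: 18+7-5=20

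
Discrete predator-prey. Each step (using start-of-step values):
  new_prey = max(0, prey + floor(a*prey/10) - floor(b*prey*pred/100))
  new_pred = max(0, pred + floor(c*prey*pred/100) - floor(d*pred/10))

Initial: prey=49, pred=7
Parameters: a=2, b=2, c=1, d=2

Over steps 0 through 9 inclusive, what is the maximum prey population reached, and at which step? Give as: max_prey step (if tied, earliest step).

Answer: 53 2

Derivation:
Step 1: prey: 49+9-6=52; pred: 7+3-1=9
Step 2: prey: 52+10-9=53; pred: 9+4-1=12
Step 3: prey: 53+10-12=51; pred: 12+6-2=16
Step 4: prey: 51+10-16=45; pred: 16+8-3=21
Step 5: prey: 45+9-18=36; pred: 21+9-4=26
Step 6: prey: 36+7-18=25; pred: 26+9-5=30
Step 7: prey: 25+5-15=15; pred: 30+7-6=31
Step 8: prey: 15+3-9=9; pred: 31+4-6=29
Step 9: prey: 9+1-5=5; pred: 29+2-5=26
Max prey = 53 at step 2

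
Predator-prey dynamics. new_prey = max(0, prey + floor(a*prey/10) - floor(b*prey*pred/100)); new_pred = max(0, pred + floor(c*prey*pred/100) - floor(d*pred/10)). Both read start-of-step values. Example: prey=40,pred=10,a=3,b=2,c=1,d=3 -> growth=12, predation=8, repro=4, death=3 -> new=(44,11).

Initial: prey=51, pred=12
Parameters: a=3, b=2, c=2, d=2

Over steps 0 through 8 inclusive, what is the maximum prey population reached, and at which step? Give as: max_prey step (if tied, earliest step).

Step 1: prey: 51+15-12=54; pred: 12+12-2=22
Step 2: prey: 54+16-23=47; pred: 22+23-4=41
Step 3: prey: 47+14-38=23; pred: 41+38-8=71
Step 4: prey: 23+6-32=0; pred: 71+32-14=89
Step 5: prey: 0+0-0=0; pred: 89+0-17=72
Step 6: prey: 0+0-0=0; pred: 72+0-14=58
Step 7: prey: 0+0-0=0; pred: 58+0-11=47
Step 8: prey: 0+0-0=0; pred: 47+0-9=38
Max prey = 54 at step 1

Answer: 54 1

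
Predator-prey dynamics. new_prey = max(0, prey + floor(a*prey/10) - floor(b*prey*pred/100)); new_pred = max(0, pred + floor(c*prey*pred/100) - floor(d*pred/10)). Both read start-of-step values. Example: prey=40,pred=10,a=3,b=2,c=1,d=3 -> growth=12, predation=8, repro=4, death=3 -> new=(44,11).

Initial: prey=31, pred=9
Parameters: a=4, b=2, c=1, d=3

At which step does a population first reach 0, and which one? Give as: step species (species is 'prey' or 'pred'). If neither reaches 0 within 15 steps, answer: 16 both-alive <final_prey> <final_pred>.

Answer: 16 both-alive 1 9

Derivation:
Step 1: prey: 31+12-5=38; pred: 9+2-2=9
Step 2: prey: 38+15-6=47; pred: 9+3-2=10
Step 3: prey: 47+18-9=56; pred: 10+4-3=11
Step 4: prey: 56+22-12=66; pred: 11+6-3=14
Step 5: prey: 66+26-18=74; pred: 14+9-4=19
Step 6: prey: 74+29-28=75; pred: 19+14-5=28
Step 7: prey: 75+30-42=63; pred: 28+21-8=41
Step 8: prey: 63+25-51=37; pred: 41+25-12=54
Step 9: prey: 37+14-39=12; pred: 54+19-16=57
Step 10: prey: 12+4-13=3; pred: 57+6-17=46
Step 11: prey: 3+1-2=2; pred: 46+1-13=34
Step 12: prey: 2+0-1=1; pred: 34+0-10=24
Step 13: prey: 1+0-0=1; pred: 24+0-7=17
Step 14: prey: 1+0-0=1; pred: 17+0-5=12
Step 15: prey: 1+0-0=1; pred: 12+0-3=9
No extinction within 15 steps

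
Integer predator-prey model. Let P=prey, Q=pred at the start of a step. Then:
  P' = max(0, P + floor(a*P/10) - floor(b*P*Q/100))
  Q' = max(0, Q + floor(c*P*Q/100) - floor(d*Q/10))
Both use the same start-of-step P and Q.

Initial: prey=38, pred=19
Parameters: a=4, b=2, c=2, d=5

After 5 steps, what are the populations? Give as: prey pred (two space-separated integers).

Answer: 13 34

Derivation:
Step 1: prey: 38+15-14=39; pred: 19+14-9=24
Step 2: prey: 39+15-18=36; pred: 24+18-12=30
Step 3: prey: 36+14-21=29; pred: 30+21-15=36
Step 4: prey: 29+11-20=20; pred: 36+20-18=38
Step 5: prey: 20+8-15=13; pred: 38+15-19=34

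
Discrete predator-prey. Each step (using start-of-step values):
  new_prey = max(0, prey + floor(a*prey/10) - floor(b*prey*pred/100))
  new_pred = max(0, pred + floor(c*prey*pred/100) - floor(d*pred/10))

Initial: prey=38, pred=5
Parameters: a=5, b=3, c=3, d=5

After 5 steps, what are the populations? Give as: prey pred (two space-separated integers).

Answer: 0 118

Derivation:
Step 1: prey: 38+19-5=52; pred: 5+5-2=8
Step 2: prey: 52+26-12=66; pred: 8+12-4=16
Step 3: prey: 66+33-31=68; pred: 16+31-8=39
Step 4: prey: 68+34-79=23; pred: 39+79-19=99
Step 5: prey: 23+11-68=0; pred: 99+68-49=118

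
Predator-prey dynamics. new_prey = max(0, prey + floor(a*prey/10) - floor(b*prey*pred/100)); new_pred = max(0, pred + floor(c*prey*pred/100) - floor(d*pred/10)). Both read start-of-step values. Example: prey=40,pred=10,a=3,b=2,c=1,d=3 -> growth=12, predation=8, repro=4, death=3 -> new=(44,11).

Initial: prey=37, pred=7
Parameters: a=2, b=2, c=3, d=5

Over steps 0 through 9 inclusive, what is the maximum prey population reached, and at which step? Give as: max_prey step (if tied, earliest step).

Step 1: prey: 37+7-5=39; pred: 7+7-3=11
Step 2: prey: 39+7-8=38; pred: 11+12-5=18
Step 3: prey: 38+7-13=32; pred: 18+20-9=29
Step 4: prey: 32+6-18=20; pred: 29+27-14=42
Step 5: prey: 20+4-16=8; pred: 42+25-21=46
Step 6: prey: 8+1-7=2; pred: 46+11-23=34
Step 7: prey: 2+0-1=1; pred: 34+2-17=19
Step 8: prey: 1+0-0=1; pred: 19+0-9=10
Step 9: prey: 1+0-0=1; pred: 10+0-5=5
Max prey = 39 at step 1

Answer: 39 1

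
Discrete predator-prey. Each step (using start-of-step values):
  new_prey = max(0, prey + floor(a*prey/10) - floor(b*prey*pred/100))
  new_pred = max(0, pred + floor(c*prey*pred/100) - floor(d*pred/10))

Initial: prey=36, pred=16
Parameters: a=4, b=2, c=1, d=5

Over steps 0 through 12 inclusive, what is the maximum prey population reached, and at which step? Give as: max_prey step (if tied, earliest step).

Answer: 95 8

Derivation:
Step 1: prey: 36+14-11=39; pred: 16+5-8=13
Step 2: prey: 39+15-10=44; pred: 13+5-6=12
Step 3: prey: 44+17-10=51; pred: 12+5-6=11
Step 4: prey: 51+20-11=60; pred: 11+5-5=11
Step 5: prey: 60+24-13=71; pred: 11+6-5=12
Step 6: prey: 71+28-17=82; pred: 12+8-6=14
Step 7: prey: 82+32-22=92; pred: 14+11-7=18
Step 8: prey: 92+36-33=95; pred: 18+16-9=25
Step 9: prey: 95+38-47=86; pred: 25+23-12=36
Step 10: prey: 86+34-61=59; pred: 36+30-18=48
Step 11: prey: 59+23-56=26; pred: 48+28-24=52
Step 12: prey: 26+10-27=9; pred: 52+13-26=39
Max prey = 95 at step 8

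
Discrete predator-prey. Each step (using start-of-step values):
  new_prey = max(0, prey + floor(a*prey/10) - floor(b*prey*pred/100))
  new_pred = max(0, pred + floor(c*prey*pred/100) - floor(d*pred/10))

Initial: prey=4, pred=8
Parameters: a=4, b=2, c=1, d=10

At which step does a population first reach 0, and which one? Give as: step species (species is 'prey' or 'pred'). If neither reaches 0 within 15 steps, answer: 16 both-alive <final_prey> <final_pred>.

Step 1: prey: 4+1-0=5; pred: 8+0-8=0
First extinction: pred at step 1

Answer: 1 pred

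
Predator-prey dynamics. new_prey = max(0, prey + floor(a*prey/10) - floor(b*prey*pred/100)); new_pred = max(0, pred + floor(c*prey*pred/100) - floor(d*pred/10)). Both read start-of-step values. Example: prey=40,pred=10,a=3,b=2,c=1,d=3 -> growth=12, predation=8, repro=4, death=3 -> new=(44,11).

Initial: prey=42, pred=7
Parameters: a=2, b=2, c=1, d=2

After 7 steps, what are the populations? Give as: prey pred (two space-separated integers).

Answer: 27 25

Derivation:
Step 1: prey: 42+8-5=45; pred: 7+2-1=8
Step 2: prey: 45+9-7=47; pred: 8+3-1=10
Step 3: prey: 47+9-9=47; pred: 10+4-2=12
Step 4: prey: 47+9-11=45; pred: 12+5-2=15
Step 5: prey: 45+9-13=41; pred: 15+6-3=18
Step 6: prey: 41+8-14=35; pred: 18+7-3=22
Step 7: prey: 35+7-15=27; pred: 22+7-4=25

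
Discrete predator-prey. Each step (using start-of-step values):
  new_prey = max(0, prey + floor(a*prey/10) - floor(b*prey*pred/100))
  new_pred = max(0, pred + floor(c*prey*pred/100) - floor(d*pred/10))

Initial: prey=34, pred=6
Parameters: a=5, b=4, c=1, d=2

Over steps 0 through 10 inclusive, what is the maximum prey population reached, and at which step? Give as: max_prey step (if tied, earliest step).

Step 1: prey: 34+17-8=43; pred: 6+2-1=7
Step 2: prey: 43+21-12=52; pred: 7+3-1=9
Step 3: prey: 52+26-18=60; pred: 9+4-1=12
Step 4: prey: 60+30-28=62; pred: 12+7-2=17
Step 5: prey: 62+31-42=51; pred: 17+10-3=24
Step 6: prey: 51+25-48=28; pred: 24+12-4=32
Step 7: prey: 28+14-35=7; pred: 32+8-6=34
Step 8: prey: 7+3-9=1; pred: 34+2-6=30
Step 9: prey: 1+0-1=0; pred: 30+0-6=24
Step 10: prey: 0+0-0=0; pred: 24+0-4=20
Max prey = 62 at step 4

Answer: 62 4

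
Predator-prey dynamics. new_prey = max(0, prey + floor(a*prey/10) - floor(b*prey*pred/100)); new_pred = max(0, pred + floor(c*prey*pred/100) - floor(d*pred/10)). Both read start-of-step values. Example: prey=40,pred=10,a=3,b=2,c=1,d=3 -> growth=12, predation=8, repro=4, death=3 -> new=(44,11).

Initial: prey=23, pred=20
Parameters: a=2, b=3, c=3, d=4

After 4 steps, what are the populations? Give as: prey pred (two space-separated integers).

Answer: 2 13

Derivation:
Step 1: prey: 23+4-13=14; pred: 20+13-8=25
Step 2: prey: 14+2-10=6; pred: 25+10-10=25
Step 3: prey: 6+1-4=3; pred: 25+4-10=19
Step 4: prey: 3+0-1=2; pred: 19+1-7=13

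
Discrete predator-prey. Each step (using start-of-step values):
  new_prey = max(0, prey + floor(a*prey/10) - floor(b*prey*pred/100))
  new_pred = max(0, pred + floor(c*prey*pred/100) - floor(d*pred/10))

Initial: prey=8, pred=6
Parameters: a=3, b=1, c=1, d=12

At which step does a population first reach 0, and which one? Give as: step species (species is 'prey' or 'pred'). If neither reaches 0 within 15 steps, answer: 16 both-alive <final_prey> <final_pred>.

Step 1: prey: 8+2-0=10; pred: 6+0-7=0
First extinction: pred at step 1

Answer: 1 pred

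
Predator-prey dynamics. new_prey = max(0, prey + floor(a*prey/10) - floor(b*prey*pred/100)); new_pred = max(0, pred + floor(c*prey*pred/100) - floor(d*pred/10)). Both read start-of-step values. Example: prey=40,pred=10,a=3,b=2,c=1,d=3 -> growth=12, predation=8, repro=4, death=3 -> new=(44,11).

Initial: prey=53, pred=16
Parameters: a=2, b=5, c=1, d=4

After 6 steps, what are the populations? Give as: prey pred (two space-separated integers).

Step 1: prey: 53+10-42=21; pred: 16+8-6=18
Step 2: prey: 21+4-18=7; pred: 18+3-7=14
Step 3: prey: 7+1-4=4; pred: 14+0-5=9
Step 4: prey: 4+0-1=3; pred: 9+0-3=6
Step 5: prey: 3+0-0=3; pred: 6+0-2=4
Step 6: prey: 3+0-0=3; pred: 4+0-1=3

Answer: 3 3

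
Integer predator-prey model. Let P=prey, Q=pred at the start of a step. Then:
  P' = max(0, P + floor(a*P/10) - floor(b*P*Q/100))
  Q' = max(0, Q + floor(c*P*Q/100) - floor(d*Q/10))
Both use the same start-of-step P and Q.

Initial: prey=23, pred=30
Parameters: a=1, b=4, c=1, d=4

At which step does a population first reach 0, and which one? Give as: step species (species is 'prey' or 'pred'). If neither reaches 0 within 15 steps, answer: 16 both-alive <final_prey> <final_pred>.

Step 1: prey: 23+2-27=0; pred: 30+6-12=24
First extinction: prey at step 1

Answer: 1 prey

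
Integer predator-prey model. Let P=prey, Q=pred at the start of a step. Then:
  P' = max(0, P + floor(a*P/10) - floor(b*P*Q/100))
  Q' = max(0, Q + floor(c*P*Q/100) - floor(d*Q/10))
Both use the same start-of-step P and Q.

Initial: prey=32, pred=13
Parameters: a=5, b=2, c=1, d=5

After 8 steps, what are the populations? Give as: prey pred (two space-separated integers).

Step 1: prey: 32+16-8=40; pred: 13+4-6=11
Step 2: prey: 40+20-8=52; pred: 11+4-5=10
Step 3: prey: 52+26-10=68; pred: 10+5-5=10
Step 4: prey: 68+34-13=89; pred: 10+6-5=11
Step 5: prey: 89+44-19=114; pred: 11+9-5=15
Step 6: prey: 114+57-34=137; pred: 15+17-7=25
Step 7: prey: 137+68-68=137; pred: 25+34-12=47
Step 8: prey: 137+68-128=77; pred: 47+64-23=88

Answer: 77 88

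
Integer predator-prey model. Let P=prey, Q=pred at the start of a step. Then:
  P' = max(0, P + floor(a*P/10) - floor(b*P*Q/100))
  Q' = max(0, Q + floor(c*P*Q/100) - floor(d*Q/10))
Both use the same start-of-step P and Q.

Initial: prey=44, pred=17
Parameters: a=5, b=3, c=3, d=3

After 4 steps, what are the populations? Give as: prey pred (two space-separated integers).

Step 1: prey: 44+22-22=44; pred: 17+22-5=34
Step 2: prey: 44+22-44=22; pred: 34+44-10=68
Step 3: prey: 22+11-44=0; pred: 68+44-20=92
Step 4: prey: 0+0-0=0; pred: 92+0-27=65

Answer: 0 65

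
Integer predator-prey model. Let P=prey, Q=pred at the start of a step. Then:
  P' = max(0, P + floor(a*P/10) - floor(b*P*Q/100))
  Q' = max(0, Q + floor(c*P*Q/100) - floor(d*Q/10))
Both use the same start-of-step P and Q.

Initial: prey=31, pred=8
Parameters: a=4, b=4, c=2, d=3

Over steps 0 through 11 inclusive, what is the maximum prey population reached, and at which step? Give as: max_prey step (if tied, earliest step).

Answer: 34 1

Derivation:
Step 1: prey: 31+12-9=34; pred: 8+4-2=10
Step 2: prey: 34+13-13=34; pred: 10+6-3=13
Step 3: prey: 34+13-17=30; pred: 13+8-3=18
Step 4: prey: 30+12-21=21; pred: 18+10-5=23
Step 5: prey: 21+8-19=10; pred: 23+9-6=26
Step 6: prey: 10+4-10=4; pred: 26+5-7=24
Step 7: prey: 4+1-3=2; pred: 24+1-7=18
Step 8: prey: 2+0-1=1; pred: 18+0-5=13
Step 9: prey: 1+0-0=1; pred: 13+0-3=10
Step 10: prey: 1+0-0=1; pred: 10+0-3=7
Step 11: prey: 1+0-0=1; pred: 7+0-2=5
Max prey = 34 at step 1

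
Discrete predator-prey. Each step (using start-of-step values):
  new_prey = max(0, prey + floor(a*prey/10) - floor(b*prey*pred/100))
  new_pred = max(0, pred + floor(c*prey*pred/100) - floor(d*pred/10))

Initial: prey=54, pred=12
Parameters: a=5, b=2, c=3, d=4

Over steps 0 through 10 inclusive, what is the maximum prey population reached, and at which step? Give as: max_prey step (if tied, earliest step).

Answer: 69 1

Derivation:
Step 1: prey: 54+27-12=69; pred: 12+19-4=27
Step 2: prey: 69+34-37=66; pred: 27+55-10=72
Step 3: prey: 66+33-95=4; pred: 72+142-28=186
Step 4: prey: 4+2-14=0; pred: 186+22-74=134
Step 5: prey: 0+0-0=0; pred: 134+0-53=81
Step 6: prey: 0+0-0=0; pred: 81+0-32=49
Step 7: prey: 0+0-0=0; pred: 49+0-19=30
Step 8: prey: 0+0-0=0; pred: 30+0-12=18
Step 9: prey: 0+0-0=0; pred: 18+0-7=11
Step 10: prey: 0+0-0=0; pred: 11+0-4=7
Max prey = 69 at step 1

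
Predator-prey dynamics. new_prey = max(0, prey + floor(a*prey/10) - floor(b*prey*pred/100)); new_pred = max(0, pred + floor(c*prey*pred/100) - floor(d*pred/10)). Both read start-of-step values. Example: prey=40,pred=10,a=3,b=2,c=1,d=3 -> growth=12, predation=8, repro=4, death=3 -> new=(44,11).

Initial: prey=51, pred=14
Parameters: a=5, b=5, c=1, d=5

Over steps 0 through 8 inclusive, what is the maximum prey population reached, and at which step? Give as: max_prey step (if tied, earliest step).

Answer: 69 8

Derivation:
Step 1: prey: 51+25-35=41; pred: 14+7-7=14
Step 2: prey: 41+20-28=33; pred: 14+5-7=12
Step 3: prey: 33+16-19=30; pred: 12+3-6=9
Step 4: prey: 30+15-13=32; pred: 9+2-4=7
Step 5: prey: 32+16-11=37; pred: 7+2-3=6
Step 6: prey: 37+18-11=44; pred: 6+2-3=5
Step 7: prey: 44+22-11=55; pred: 5+2-2=5
Step 8: prey: 55+27-13=69; pred: 5+2-2=5
Max prey = 69 at step 8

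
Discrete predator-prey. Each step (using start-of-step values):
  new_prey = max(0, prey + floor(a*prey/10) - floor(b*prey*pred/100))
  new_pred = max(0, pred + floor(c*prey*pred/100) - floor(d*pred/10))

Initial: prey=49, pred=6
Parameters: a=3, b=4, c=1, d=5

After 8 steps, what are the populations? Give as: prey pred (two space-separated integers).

Answer: 61 13

Derivation:
Step 1: prey: 49+14-11=52; pred: 6+2-3=5
Step 2: prey: 52+15-10=57; pred: 5+2-2=5
Step 3: prey: 57+17-11=63; pred: 5+2-2=5
Step 4: prey: 63+18-12=69; pred: 5+3-2=6
Step 5: prey: 69+20-16=73; pred: 6+4-3=7
Step 6: prey: 73+21-20=74; pred: 7+5-3=9
Step 7: prey: 74+22-26=70; pred: 9+6-4=11
Step 8: prey: 70+21-30=61; pred: 11+7-5=13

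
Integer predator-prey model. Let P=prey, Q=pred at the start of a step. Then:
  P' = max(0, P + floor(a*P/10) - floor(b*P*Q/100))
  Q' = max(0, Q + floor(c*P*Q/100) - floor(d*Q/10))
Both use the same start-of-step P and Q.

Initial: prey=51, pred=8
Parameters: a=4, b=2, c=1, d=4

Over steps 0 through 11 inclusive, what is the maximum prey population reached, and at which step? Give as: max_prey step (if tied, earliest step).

Step 1: prey: 51+20-8=63; pred: 8+4-3=9
Step 2: prey: 63+25-11=77; pred: 9+5-3=11
Step 3: prey: 77+30-16=91; pred: 11+8-4=15
Step 4: prey: 91+36-27=100; pred: 15+13-6=22
Step 5: prey: 100+40-44=96; pred: 22+22-8=36
Step 6: prey: 96+38-69=65; pred: 36+34-14=56
Step 7: prey: 65+26-72=19; pred: 56+36-22=70
Step 8: prey: 19+7-26=0; pred: 70+13-28=55
Step 9: prey: 0+0-0=0; pred: 55+0-22=33
Step 10: prey: 0+0-0=0; pred: 33+0-13=20
Step 11: prey: 0+0-0=0; pred: 20+0-8=12
Max prey = 100 at step 4

Answer: 100 4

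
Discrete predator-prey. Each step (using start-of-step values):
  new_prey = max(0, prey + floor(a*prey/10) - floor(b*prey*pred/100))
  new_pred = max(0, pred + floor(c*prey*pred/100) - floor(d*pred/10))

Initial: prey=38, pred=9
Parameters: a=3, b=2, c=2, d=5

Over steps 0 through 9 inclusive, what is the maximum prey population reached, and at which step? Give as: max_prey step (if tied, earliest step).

Step 1: prey: 38+11-6=43; pred: 9+6-4=11
Step 2: prey: 43+12-9=46; pred: 11+9-5=15
Step 3: prey: 46+13-13=46; pred: 15+13-7=21
Step 4: prey: 46+13-19=40; pred: 21+19-10=30
Step 5: prey: 40+12-24=28; pred: 30+24-15=39
Step 6: prey: 28+8-21=15; pred: 39+21-19=41
Step 7: prey: 15+4-12=7; pred: 41+12-20=33
Step 8: prey: 7+2-4=5; pred: 33+4-16=21
Step 9: prey: 5+1-2=4; pred: 21+2-10=13
Max prey = 46 at step 2

Answer: 46 2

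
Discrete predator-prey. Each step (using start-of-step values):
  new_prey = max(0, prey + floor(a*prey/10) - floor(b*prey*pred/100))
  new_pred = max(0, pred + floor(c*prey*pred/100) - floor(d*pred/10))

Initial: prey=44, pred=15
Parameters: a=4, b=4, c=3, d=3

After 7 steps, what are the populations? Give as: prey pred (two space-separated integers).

Step 1: prey: 44+17-26=35; pred: 15+19-4=30
Step 2: prey: 35+14-42=7; pred: 30+31-9=52
Step 3: prey: 7+2-14=0; pred: 52+10-15=47
Step 4: prey: 0+0-0=0; pred: 47+0-14=33
Step 5: prey: 0+0-0=0; pred: 33+0-9=24
Step 6: prey: 0+0-0=0; pred: 24+0-7=17
Step 7: prey: 0+0-0=0; pred: 17+0-5=12

Answer: 0 12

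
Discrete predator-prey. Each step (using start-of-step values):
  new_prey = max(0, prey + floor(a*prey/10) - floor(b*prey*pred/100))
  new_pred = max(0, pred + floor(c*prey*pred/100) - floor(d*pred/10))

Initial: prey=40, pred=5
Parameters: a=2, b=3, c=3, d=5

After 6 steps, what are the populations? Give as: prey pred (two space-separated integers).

Answer: 1 16

Derivation:
Step 1: prey: 40+8-6=42; pred: 5+6-2=9
Step 2: prey: 42+8-11=39; pred: 9+11-4=16
Step 3: prey: 39+7-18=28; pred: 16+18-8=26
Step 4: prey: 28+5-21=12; pred: 26+21-13=34
Step 5: prey: 12+2-12=2; pred: 34+12-17=29
Step 6: prey: 2+0-1=1; pred: 29+1-14=16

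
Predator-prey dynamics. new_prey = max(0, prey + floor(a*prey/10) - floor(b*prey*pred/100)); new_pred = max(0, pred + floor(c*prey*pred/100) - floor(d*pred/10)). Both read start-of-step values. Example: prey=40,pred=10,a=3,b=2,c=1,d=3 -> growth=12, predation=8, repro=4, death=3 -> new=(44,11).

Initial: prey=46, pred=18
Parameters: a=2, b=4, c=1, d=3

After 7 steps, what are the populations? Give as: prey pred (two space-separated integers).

Step 1: prey: 46+9-33=22; pred: 18+8-5=21
Step 2: prey: 22+4-18=8; pred: 21+4-6=19
Step 3: prey: 8+1-6=3; pred: 19+1-5=15
Step 4: prey: 3+0-1=2; pred: 15+0-4=11
Step 5: prey: 2+0-0=2; pred: 11+0-3=8
Step 6: prey: 2+0-0=2; pred: 8+0-2=6
Step 7: prey: 2+0-0=2; pred: 6+0-1=5

Answer: 2 5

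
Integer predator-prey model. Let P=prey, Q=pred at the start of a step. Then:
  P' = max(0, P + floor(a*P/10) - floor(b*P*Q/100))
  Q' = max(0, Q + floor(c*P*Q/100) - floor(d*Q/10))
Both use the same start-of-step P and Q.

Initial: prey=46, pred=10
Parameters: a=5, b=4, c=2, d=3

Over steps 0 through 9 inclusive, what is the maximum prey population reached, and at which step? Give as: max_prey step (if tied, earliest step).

Answer: 51 1

Derivation:
Step 1: prey: 46+23-18=51; pred: 10+9-3=16
Step 2: prey: 51+25-32=44; pred: 16+16-4=28
Step 3: prey: 44+22-49=17; pred: 28+24-8=44
Step 4: prey: 17+8-29=0; pred: 44+14-13=45
Step 5: prey: 0+0-0=0; pred: 45+0-13=32
Step 6: prey: 0+0-0=0; pred: 32+0-9=23
Step 7: prey: 0+0-0=0; pred: 23+0-6=17
Step 8: prey: 0+0-0=0; pred: 17+0-5=12
Step 9: prey: 0+0-0=0; pred: 12+0-3=9
Max prey = 51 at step 1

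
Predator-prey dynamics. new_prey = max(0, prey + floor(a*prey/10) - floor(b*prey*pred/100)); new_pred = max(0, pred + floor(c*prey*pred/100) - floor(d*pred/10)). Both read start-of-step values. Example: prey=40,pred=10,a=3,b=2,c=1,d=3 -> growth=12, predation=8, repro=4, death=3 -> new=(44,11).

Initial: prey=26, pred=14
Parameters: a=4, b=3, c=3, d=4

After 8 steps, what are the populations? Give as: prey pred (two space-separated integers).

Answer: 1 8

Derivation:
Step 1: prey: 26+10-10=26; pred: 14+10-5=19
Step 2: prey: 26+10-14=22; pred: 19+14-7=26
Step 3: prey: 22+8-17=13; pred: 26+17-10=33
Step 4: prey: 13+5-12=6; pred: 33+12-13=32
Step 5: prey: 6+2-5=3; pred: 32+5-12=25
Step 6: prey: 3+1-2=2; pred: 25+2-10=17
Step 7: prey: 2+0-1=1; pred: 17+1-6=12
Step 8: prey: 1+0-0=1; pred: 12+0-4=8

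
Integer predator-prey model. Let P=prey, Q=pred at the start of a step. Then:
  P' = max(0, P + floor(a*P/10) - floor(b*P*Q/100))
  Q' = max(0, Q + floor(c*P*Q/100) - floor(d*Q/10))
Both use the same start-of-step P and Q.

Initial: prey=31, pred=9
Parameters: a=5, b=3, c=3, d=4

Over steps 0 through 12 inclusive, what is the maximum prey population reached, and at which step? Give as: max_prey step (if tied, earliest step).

Step 1: prey: 31+15-8=38; pred: 9+8-3=14
Step 2: prey: 38+19-15=42; pred: 14+15-5=24
Step 3: prey: 42+21-30=33; pred: 24+30-9=45
Step 4: prey: 33+16-44=5; pred: 45+44-18=71
Step 5: prey: 5+2-10=0; pred: 71+10-28=53
Step 6: prey: 0+0-0=0; pred: 53+0-21=32
Step 7: prey: 0+0-0=0; pred: 32+0-12=20
Step 8: prey: 0+0-0=0; pred: 20+0-8=12
Step 9: prey: 0+0-0=0; pred: 12+0-4=8
Step 10: prey: 0+0-0=0; pred: 8+0-3=5
Step 11: prey: 0+0-0=0; pred: 5+0-2=3
Step 12: prey: 0+0-0=0; pred: 3+0-1=2
Max prey = 42 at step 2

Answer: 42 2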